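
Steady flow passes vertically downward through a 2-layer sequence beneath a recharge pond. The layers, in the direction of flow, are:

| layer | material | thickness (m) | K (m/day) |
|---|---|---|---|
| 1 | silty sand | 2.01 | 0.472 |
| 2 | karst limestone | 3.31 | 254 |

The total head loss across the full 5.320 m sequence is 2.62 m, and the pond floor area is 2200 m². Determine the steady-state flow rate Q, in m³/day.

1350

Flow is perpendicular to layering, so the layers act in series and the equivalent K is the thickness-weighted harmonic mean.
Total thickness L = 2.01 + 3.31 = 5.320 m.
Σ(b_i/K_i) = 2.01/0.472 + 3.31/254 = 4.272 d.
K_eq = L / Σ(b_i/K_i) = 5.320 / 4.272 = 1.245 m/day.
Q = K_eq · A · (Δh/L) = 1.245 × 2200 × (2.62/5.320) = 1349 m³/day.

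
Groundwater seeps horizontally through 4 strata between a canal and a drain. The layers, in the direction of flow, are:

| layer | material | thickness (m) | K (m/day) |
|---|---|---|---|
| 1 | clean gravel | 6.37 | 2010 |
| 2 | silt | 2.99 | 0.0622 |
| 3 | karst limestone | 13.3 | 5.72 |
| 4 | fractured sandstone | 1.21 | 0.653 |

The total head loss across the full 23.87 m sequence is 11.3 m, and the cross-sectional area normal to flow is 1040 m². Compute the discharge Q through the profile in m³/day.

Flow is perpendicular to layering, so the layers act in series and the equivalent K is the thickness-weighted harmonic mean.
Total thickness L = 6.37 + 2.99 + 13.3 + 1.21 = 23.87 m.
Σ(b_i/K_i) = 6.37/2010 + 2.99/0.0622 + 13.3/5.72 + 1.21/0.653 = 52.25 d.
K_eq = L / Σ(b_i/K_i) = 23.87 / 52.25 = 0.4568 m/day.
Q = K_eq · A · (Δh/L) = 0.4568 × 1040 × (11.3/23.87) = 224.9 m³/day.

225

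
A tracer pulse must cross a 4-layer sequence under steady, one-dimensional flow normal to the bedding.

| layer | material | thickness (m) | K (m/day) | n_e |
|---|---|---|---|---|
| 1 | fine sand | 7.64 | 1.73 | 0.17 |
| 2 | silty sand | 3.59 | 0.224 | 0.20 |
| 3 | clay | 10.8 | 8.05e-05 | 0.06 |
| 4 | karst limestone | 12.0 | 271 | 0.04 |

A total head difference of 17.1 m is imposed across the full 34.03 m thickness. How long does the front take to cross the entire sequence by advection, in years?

67.6

With flow normal to the layers, continuity requires the same specific discharge q through every layer.
Σ(b_i/K_i) = 7.64/1.73 + 3.59/0.224 + 10.8/8.05e-05 + 12.0/271 = 1.342e+05 d.
q = Δh / Σ(b_i/K_i) = 17.1 / 1.342e+05 = 0.0001274 m/day.
In each layer the seepage velocity is v_i = q/n_i, so the layer transit time is t_i = b_i·n_i / q:
  layer 1 (fine sand): t_1 = 7.64 × 0.17 / 0.0001274 = 10192 d
  layer 2 (silty sand): t_2 = 3.59 × 0.20 / 0.0001274 = 5634 d
  layer 3 (clay): t_3 = 10.8 × 0.06 / 0.0001274 = 5085 d
  layer 4 (karst limestone): t_4 = 12.0 × 0.04 / 0.0001274 = 3767 d
Total t = Σ t_i = 24677 days = 67.56 years.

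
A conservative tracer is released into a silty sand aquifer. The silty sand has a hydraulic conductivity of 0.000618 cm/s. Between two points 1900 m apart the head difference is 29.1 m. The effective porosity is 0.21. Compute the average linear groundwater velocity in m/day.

Convert K: 0.000618 cm/s × 864 = 0.5340 m/day.
Hydraulic gradient i = Δh / L = 29.1 / 1900 = 0.01532.
Darcy flux q = K · i = 0.5340 × 0.01532 = 0.008178 m/day.
Seepage velocity v = q / n_e = 0.008178 / 0.21 = 0.03894 m/day.

0.0389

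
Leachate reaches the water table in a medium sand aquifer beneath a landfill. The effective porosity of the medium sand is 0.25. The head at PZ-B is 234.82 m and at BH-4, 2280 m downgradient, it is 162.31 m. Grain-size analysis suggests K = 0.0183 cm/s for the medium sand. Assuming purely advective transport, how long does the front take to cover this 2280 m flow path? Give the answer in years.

Convert K: 0.0183 cm/s × 864 = 15.81 m/day.
Hydraulic gradient i = (234.82 − 162.31) / 2280 = 72.51 / 2280 = 0.03180.
Darcy flux q = K · i = 15.81 × 0.03180 = 0.5028 m/day.
Seepage velocity v = q / n_e = 0.5028 / 0.25 = 2.011 m/day.
Travel time t = L / v = 2280 / 2.011 = 1134 days = 3.104 years.

3.10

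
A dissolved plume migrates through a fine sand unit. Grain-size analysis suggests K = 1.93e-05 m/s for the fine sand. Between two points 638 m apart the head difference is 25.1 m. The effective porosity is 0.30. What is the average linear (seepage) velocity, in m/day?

Convert K: 1.93e-05 m/s × 86400 = 1.668 m/day.
Hydraulic gradient i = Δh / L = 25.1 / 638 = 0.03934.
Darcy flux q = K · i = 1.668 × 0.03934 = 0.06560 m/day.
Seepage velocity v = q / n_e = 0.06560 / 0.30 = 0.2187 m/day.

0.219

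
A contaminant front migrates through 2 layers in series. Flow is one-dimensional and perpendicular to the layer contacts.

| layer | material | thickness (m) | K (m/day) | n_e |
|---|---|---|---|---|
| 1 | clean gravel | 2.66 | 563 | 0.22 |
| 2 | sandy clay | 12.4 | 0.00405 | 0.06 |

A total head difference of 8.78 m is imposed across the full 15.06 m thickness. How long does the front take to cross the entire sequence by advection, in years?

With flow normal to the layers, continuity requires the same specific discharge q through every layer.
Σ(b_i/K_i) = 2.66/563 + 12.4/0.00405 = 3062 d.
q = Δh / Σ(b_i/K_i) = 8.78 / 3062 = 0.002868 m/day.
In each layer the seepage velocity is v_i = q/n_i, so the layer transit time is t_i = b_i·n_i / q:
  layer 1 (clean gravel): t_1 = 2.66 × 0.22 / 0.002868 = 204.1 d
  layer 2 (sandy clay): t_2 = 12.4 × 0.06 / 0.002868 = 259.4 d
Total t = Σ t_i = 463.5 days = 1.269 years.

1.27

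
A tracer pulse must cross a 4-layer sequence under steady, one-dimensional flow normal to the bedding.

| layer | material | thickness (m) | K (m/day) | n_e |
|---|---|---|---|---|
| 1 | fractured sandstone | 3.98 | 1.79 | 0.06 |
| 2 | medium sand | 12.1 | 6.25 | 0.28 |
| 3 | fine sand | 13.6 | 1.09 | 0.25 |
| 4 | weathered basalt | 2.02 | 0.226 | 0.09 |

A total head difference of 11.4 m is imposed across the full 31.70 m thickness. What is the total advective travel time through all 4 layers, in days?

16.2

With flow normal to the layers, continuity requires the same specific discharge q through every layer.
Σ(b_i/K_i) = 3.98/1.79 + 12.1/6.25 + 13.6/1.09 + 2.02/0.226 = 25.57 d.
q = Δh / Σ(b_i/K_i) = 11.4 / 25.57 = 0.4458 m/day.
In each layer the seepage velocity is v_i = q/n_i, so the layer transit time is t_i = b_i·n_i / q:
  layer 1 (fractured sandstone): t_1 = 3.98 × 0.06 / 0.4458 = 0.5357 d
  layer 2 (medium sand): t_2 = 12.1 × 0.28 / 0.4458 = 7.601 d
  layer 3 (fine sand): t_3 = 13.6 × 0.25 / 0.4458 = 7.628 d
  layer 4 (weathered basalt): t_4 = 2.02 × 0.09 / 0.4458 = 0.4078 d
Total t = Σ t_i = 16.17 days.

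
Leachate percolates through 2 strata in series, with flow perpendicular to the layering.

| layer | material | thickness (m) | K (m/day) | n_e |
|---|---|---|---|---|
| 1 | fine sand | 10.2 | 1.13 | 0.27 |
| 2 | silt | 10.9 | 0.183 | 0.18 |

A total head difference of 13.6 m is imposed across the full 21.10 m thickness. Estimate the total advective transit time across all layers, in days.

23.8

With flow normal to the layers, continuity requires the same specific discharge q through every layer.
Σ(b_i/K_i) = 10.2/1.13 + 10.9/0.183 = 68.59 d.
q = Δh / Σ(b_i/K_i) = 13.6 / 68.59 = 0.1983 m/day.
In each layer the seepage velocity is v_i = q/n_i, so the layer transit time is t_i = b_i·n_i / q:
  layer 1 (fine sand): t_1 = 10.2 × 0.27 / 0.1983 = 13.89 d
  layer 2 (silt): t_2 = 10.9 × 0.18 / 0.1983 = 9.895 d
Total t = Σ t_i = 23.78 days.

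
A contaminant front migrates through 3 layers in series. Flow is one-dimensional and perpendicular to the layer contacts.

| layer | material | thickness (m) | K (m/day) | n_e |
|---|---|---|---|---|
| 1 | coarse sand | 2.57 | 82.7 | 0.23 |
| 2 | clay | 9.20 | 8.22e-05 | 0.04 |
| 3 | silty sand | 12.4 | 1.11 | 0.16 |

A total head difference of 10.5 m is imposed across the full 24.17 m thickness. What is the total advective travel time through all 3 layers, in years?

85.9

With flow normal to the layers, continuity requires the same specific discharge q through every layer.
Σ(b_i/K_i) = 2.57/82.7 + 9.20/8.22e-05 + 12.4/1.11 = 1.119e+05 d.
q = Δh / Σ(b_i/K_i) = 10.5 / 1.119e+05 = 9.381e-05 m/day.
In each layer the seepage velocity is v_i = q/n_i, so the layer transit time is t_i = b_i·n_i / q:
  layer 1 (coarse sand): t_1 = 2.57 × 0.23 / 9.381e-05 = 6301 d
  layer 2 (clay): t_2 = 9.20 × 0.04 / 9.381e-05 = 3923 d
  layer 3 (silty sand): t_3 = 12.4 × 0.16 / 9.381e-05 = 21150 d
Total t = Σ t_i = 31374 days = 85.90 years.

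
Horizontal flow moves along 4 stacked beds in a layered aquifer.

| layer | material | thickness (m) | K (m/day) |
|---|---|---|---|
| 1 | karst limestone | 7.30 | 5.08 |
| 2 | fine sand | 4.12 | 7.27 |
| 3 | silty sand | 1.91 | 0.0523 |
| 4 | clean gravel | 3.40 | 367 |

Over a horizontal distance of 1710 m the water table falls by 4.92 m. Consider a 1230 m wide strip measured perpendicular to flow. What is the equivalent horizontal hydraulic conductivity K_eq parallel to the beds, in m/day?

Flow is parallel to layering, so each bed carries its own Darcy discharge and the transmissivities add.
Σ(K_i·b_i) = 5.08×7.30 + 7.27×4.12 + 0.0523×1.91 + 367×3.40 = 1315 m²/day.
Total thickness b = 16.73 m, so K_eq = Σ(K_i·b_i)/b = 78.60 m/day.

78.6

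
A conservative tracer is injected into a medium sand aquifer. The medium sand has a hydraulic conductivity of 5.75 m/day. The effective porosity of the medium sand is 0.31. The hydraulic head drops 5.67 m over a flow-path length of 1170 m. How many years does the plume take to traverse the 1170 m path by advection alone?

35.6

Hydraulic gradient i = Δh / L = 5.67 / 1170 = 0.004846.
Darcy flux q = K · i = 5.750 × 0.004846 = 0.02787 m/day.
Seepage velocity v = q / n_e = 0.02787 / 0.31 = 0.08989 m/day.
Travel time t = L / v = 1170 / 0.08989 = 13016 days = 35.64 years.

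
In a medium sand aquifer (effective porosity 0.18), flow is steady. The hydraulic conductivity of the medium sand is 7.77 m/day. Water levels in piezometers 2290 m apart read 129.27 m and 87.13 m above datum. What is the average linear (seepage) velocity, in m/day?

0.794

Hydraulic gradient i = (129.27 − 87.13) / 2290 = 42.14 / 2290 = 0.01840.
Darcy flux q = K · i = 7.770 × 0.01840 = 0.1430 m/day.
Seepage velocity v = q / n_e = 0.1430 / 0.18 = 0.7943 m/day.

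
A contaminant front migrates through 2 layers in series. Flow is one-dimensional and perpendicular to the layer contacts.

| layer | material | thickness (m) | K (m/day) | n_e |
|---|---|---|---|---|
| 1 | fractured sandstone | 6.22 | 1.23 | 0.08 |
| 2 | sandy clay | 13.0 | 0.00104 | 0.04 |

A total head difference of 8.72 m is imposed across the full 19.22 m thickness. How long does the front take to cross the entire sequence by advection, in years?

4.00

With flow normal to the layers, continuity requires the same specific discharge q through every layer.
Σ(b_i/K_i) = 6.22/1.23 + 13.0/0.00104 = 12505 d.
q = Δh / Σ(b_i/K_i) = 8.72 / 12505 = 0.0006973 m/day.
In each layer the seepage velocity is v_i = q/n_i, so the layer transit time is t_i = b_i·n_i / q:
  layer 1 (fractured sandstone): t_1 = 6.22 × 0.08 / 0.0006973 = 713.6 d
  layer 2 (sandy clay): t_2 = 13.0 × 0.04 / 0.0006973 = 745.7 d
Total t = Σ t_i = 1459 days = 3.995 years.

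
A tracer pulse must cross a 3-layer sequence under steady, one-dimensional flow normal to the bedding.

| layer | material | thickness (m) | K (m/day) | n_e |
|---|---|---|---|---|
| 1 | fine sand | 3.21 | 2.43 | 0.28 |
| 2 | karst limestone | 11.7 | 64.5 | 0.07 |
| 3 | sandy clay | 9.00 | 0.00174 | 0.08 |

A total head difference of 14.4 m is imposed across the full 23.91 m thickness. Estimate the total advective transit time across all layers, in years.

2.40

With flow normal to the layers, continuity requires the same specific discharge q through every layer.
Σ(b_i/K_i) = 3.21/2.43 + 11.7/64.5 + 9.00/0.00174 = 5174 d.
q = Δh / Σ(b_i/K_i) = 14.4 / 5174 = 0.002783 m/day.
In each layer the seepage velocity is v_i = q/n_i, so the layer transit time is t_i = b_i·n_i / q:
  layer 1 (fine sand): t_1 = 3.21 × 0.28 / 0.002783 = 322.9 d
  layer 2 (karst limestone): t_2 = 11.7 × 0.07 / 0.002783 = 294.3 d
  layer 3 (sandy clay): t_3 = 9.00 × 0.08 / 0.002783 = 258.7 d
Total t = Σ t_i = 875.9 days = 2.398 years.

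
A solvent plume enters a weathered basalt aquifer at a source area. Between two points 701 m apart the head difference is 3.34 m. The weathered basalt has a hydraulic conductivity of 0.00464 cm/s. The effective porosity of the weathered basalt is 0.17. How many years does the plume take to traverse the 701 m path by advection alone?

17.1

Convert K: 0.00464 cm/s × 864 = 4.009 m/day.
Hydraulic gradient i = Δh / L = 3.34 / 701 = 0.004765.
Darcy flux q = K · i = 4.009 × 0.004765 = 0.01910 m/day.
Seepage velocity v = q / n_e = 0.01910 / 0.17 = 0.1124 m/day.
Travel time t = L / v = 701 / 0.1124 = 6239 days = 17.08 years.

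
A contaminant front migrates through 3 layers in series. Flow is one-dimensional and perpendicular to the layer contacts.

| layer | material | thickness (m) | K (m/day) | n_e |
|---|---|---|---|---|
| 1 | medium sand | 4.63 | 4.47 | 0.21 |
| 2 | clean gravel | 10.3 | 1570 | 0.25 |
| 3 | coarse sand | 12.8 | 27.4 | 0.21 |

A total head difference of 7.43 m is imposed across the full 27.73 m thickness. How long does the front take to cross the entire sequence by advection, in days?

1.27

With flow normal to the layers, continuity requires the same specific discharge q through every layer.
Σ(b_i/K_i) = 4.63/4.47 + 10.3/1570 + 12.8/27.4 = 1.510 d.
q = Δh / Σ(b_i/K_i) = 7.43 / 1.510 = 4.922 m/day.
In each layer the seepage velocity is v_i = q/n_i, so the layer transit time is t_i = b_i·n_i / q:
  layer 1 (medium sand): t_1 = 4.63 × 0.21 / 4.922 = 0.1975 d
  layer 2 (clean gravel): t_2 = 10.3 × 0.25 / 4.922 = 0.5231 d
  layer 3 (coarse sand): t_3 = 12.8 × 0.21 / 4.922 = 0.5461 d
Total t = Σ t_i = 1.267 days.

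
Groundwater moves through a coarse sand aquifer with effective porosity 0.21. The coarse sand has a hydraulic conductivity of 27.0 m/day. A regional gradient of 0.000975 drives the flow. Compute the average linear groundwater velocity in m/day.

Hydraulic gradient i = 0.000975.
Darcy flux q = K · i = 27.00 × 0.0009750 = 0.02632 m/day.
Seepage velocity v = q / n_e = 0.02632 / 0.21 = 0.1254 m/day.

0.125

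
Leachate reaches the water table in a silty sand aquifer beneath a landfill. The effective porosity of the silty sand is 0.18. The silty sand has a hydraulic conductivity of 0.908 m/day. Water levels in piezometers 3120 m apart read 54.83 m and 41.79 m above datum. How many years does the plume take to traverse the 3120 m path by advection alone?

405

Hydraulic gradient i = (54.83 − 41.79) / 3120 = 13.04 / 3120 = 0.004179.
Darcy flux q = K · i = 0.9080 × 0.004179 = 0.003795 m/day.
Seepage velocity v = q / n_e = 0.003795 / 0.18 = 0.02108 m/day.
Travel time t = L / v = 3120 / 0.02108 = 1.480e+05 days = 405.2 years.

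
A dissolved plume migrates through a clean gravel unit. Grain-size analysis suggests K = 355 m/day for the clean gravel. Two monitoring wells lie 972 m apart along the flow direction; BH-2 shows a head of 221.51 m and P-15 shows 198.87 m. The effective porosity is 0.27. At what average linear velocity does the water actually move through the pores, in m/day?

30.6

Hydraulic gradient i = (221.51 − 198.87) / 972 = 22.64 / 972 = 0.02329.
Darcy flux q = K · i = 355.0 × 0.02329 = 8.269 m/day.
Seepage velocity v = q / n_e = 8.269 / 0.27 = 30.62 m/day.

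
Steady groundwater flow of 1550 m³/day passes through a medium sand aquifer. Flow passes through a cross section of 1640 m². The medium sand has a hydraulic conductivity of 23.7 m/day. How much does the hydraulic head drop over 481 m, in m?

From Q = K·A·i, i = Q / (K·A) = 1550 / (23.70 × 1640) = 0.03988.
Head loss Δh = i · L = 0.03988 × 481 = 19.18 m.

19.2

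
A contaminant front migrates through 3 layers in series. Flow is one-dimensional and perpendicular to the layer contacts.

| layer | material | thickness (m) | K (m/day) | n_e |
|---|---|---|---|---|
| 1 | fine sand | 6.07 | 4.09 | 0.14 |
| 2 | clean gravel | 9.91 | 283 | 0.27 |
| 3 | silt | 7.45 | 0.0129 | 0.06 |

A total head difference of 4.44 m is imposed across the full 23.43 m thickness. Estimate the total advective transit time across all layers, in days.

With flow normal to the layers, continuity requires the same specific discharge q through every layer.
Σ(b_i/K_i) = 6.07/4.09 + 9.91/283 + 7.45/0.0129 = 579.0 d.
q = Δh / Σ(b_i/K_i) = 4.44 / 579.0 = 0.007668 m/day.
In each layer the seepage velocity is v_i = q/n_i, so the layer transit time is t_i = b_i·n_i / q:
  layer 1 (fine sand): t_1 = 6.07 × 0.14 / 0.007668 = 110.8 d
  layer 2 (clean gravel): t_2 = 9.91 × 0.27 / 0.007668 = 348.9 d
  layer 3 (silt): t_3 = 7.45 × 0.06 / 0.007668 = 58.30 d
Total t = Σ t_i = 518.1 days.

518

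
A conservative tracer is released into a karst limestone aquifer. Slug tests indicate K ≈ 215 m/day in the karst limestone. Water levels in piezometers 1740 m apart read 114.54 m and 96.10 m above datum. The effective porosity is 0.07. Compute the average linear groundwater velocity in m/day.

Hydraulic gradient i = (114.54 − 96.10) / 1740 = 18.44 / 1740 = 0.01060.
Darcy flux q = K · i = 215.0 × 0.01060 = 2.279 m/day.
Seepage velocity v = q / n_e = 2.279 / 0.07 = 32.55 m/day.

32.6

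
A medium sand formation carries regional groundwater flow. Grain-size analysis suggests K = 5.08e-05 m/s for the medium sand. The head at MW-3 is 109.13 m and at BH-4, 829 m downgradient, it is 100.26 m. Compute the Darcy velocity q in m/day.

Convert K: 5.08e-05 m/s × 86400 = 4.389 m/day.
Hydraulic gradient i = (109.13 − 100.26) / 829 = 8.87 / 829 = 0.01070.
Specific discharge q = K · i = 4.389 × 0.01070 = 0.04696 m/day.

0.0470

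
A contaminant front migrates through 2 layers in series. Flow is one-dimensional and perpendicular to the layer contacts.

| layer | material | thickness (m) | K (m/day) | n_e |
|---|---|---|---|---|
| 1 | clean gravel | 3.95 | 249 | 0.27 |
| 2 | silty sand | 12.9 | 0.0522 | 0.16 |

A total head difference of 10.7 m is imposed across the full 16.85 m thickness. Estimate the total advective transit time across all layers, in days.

With flow normal to the layers, continuity requires the same specific discharge q through every layer.
Σ(b_i/K_i) = 3.95/249 + 12.9/0.0522 = 247.1 d.
q = Δh / Σ(b_i/K_i) = 10.7 / 247.1 = 0.04329 m/day.
In each layer the seepage velocity is v_i = q/n_i, so the layer transit time is t_i = b_i·n_i / q:
  layer 1 (clean gravel): t_1 = 3.95 × 0.27 / 0.04329 = 24.63 d
  layer 2 (silty sand): t_2 = 12.9 × 0.16 / 0.04329 = 47.67 d
Total t = Σ t_i = 72.31 days.

72.3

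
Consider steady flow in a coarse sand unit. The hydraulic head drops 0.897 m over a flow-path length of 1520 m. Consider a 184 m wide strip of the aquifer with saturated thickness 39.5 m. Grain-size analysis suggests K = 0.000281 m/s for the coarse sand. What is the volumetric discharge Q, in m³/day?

104

Convert K: 0.000281 m/s × 86400 = 24.28 m/day.
Cross-sectional area A = 184 × 39.5 = 7268 m².
Hydraulic gradient i = Δh / L = 0.897 / 1520 = 0.0005901.
Darcy's law: Q = K · A · i = 24.28 × 7268 × 0.0005901 = 104.1 m³/day.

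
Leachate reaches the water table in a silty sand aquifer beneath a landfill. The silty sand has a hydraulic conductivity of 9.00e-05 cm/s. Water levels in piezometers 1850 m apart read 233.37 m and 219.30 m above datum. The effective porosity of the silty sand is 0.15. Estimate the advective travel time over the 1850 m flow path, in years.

Convert K: 9.00e-05 cm/s × 864 = 0.07776 m/day.
Hydraulic gradient i = (233.37 − 219.30) / 1850 = 14.07 / 1850 = 0.007605.
Darcy flux q = K · i = 0.07776 × 0.007605 = 0.0005914 m/day.
Seepage velocity v = q / n_e = 0.0005914 / 0.15 = 0.003943 m/day.
Travel time t = L / v = 1850 / 0.003943 = 4.692e+05 days = 1285 years.

1280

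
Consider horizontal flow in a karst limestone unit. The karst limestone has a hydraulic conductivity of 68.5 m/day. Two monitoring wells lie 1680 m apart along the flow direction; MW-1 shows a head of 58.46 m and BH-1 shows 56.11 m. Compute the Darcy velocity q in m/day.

0.0958

Hydraulic gradient i = (58.46 − 56.11) / 1680 = 2.35 / 1680 = 0.001399.
Specific discharge q = K · i = 68.50 × 0.001399 = 0.09582 m/day.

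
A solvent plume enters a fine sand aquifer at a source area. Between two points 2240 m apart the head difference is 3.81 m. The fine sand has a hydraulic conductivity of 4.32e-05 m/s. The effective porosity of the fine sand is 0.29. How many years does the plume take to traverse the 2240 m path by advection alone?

Convert K: 4.32e-05 m/s × 86400 = 3.732 m/day.
Hydraulic gradient i = Δh / L = 3.81 / 2240 = 0.001701.
Darcy flux q = K · i = 3.732 × 0.001701 = 0.006349 m/day.
Seepage velocity v = q / n_e = 0.006349 / 0.29 = 0.02189 m/day.
Travel time t = L / v = 2240 / 0.02189 = 1.023e+05 days = 280.1 years.

280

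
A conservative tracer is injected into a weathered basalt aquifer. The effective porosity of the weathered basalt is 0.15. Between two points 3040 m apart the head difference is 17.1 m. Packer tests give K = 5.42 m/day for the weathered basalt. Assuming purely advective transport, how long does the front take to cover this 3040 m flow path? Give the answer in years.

Hydraulic gradient i = Δh / L = 17.1 / 3040 = 0.005625.
Darcy flux q = K · i = 5.420 × 0.005625 = 0.03049 m/day.
Seepage velocity v = q / n_e = 0.03049 / 0.15 = 0.2033 m/day.
Travel time t = L / v = 3040 / 0.2033 = 14957 days = 40.95 years.

40.9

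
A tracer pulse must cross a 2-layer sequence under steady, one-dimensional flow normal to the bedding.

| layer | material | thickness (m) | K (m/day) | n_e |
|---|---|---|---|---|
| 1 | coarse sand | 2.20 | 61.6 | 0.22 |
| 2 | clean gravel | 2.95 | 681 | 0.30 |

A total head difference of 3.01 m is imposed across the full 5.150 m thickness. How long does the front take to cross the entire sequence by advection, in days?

0.0182

With flow normal to the layers, continuity requires the same specific discharge q through every layer.
Σ(b_i/K_i) = 2.20/61.6 + 2.95/681 = 0.04005 d.
q = Δh / Σ(b_i/K_i) = 3.01 / 0.04005 = 75.16 m/day.
In each layer the seepage velocity is v_i = q/n_i, so the layer transit time is t_i = b_i·n_i / q:
  layer 1 (coarse sand): t_1 = 2.20 × 0.22 / 75.16 = 0.006439 d
  layer 2 (clean gravel): t_2 = 2.95 × 0.30 / 75.16 = 0.01177 d
Total t = Σ t_i = 0.01821 days.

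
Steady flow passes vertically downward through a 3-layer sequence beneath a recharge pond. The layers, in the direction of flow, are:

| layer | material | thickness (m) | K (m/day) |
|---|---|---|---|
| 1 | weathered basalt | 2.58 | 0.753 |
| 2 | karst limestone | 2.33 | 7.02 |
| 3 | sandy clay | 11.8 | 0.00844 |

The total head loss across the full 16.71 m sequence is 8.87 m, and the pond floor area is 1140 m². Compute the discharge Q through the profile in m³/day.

7.21

Flow is perpendicular to layering, so the layers act in series and the equivalent K is the thickness-weighted harmonic mean.
Total thickness L = 2.58 + 2.33 + 11.8 = 16.71 m.
Σ(b_i/K_i) = 2.58/0.753 + 2.33/7.02 + 11.8/0.00844 = 1402 d.
K_eq = L / Σ(b_i/K_i) = 16.71 / 1402 = 0.01192 m/day.
Q = K_eq · A · (Δh/L) = 0.01192 × 1140 × (8.87/16.71) = 7.213 m³/day.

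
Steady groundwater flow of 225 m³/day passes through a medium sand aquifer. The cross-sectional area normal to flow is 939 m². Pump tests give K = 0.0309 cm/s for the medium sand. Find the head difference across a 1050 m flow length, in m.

9.42

Convert K: 0.0309 cm/s × 864 = 26.70 m/day.
From Q = K·A·i, i = Q / (K·A) = 225 / (26.70 × 939.0) = 0.008975.
Head loss Δh = i · L = 0.008975 × 1050 = 9.424 m.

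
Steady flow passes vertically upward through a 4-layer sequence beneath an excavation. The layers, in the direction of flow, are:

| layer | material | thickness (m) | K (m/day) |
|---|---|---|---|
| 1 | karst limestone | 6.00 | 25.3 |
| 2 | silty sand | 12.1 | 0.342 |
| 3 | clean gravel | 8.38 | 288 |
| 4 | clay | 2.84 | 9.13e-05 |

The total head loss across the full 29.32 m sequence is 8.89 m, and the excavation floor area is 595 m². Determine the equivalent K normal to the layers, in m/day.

0.000941

Flow is perpendicular to layering, so the layers act in series and the equivalent K is the thickness-weighted harmonic mean.
Total thickness L = 6.00 + 12.1 + 8.38 + 2.84 = 29.32 m.
Σ(b_i/K_i) = 6.00/25.3 + 12.1/0.342 + 8.38/288 + 2.84/9.13e-05 = 31142 d.
K_eq = L / Σ(b_i/K_i) = 29.32 / 31142 = 0.0009415 m/day.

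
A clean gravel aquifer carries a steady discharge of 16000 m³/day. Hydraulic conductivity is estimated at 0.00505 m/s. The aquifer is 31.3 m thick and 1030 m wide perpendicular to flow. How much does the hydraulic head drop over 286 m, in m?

Convert K: 0.00505 m/s × 86400 = 436.3 m/day.
Cross-sectional area A = 1030 × 31.3 = 32239 m².
From Q = K·A·i, i = Q / (K·A) = 16000 / (436.3 × 32239) = 0.001137.
Head loss Δh = i · L = 0.001137 × 286 = 0.3253 m.

0.325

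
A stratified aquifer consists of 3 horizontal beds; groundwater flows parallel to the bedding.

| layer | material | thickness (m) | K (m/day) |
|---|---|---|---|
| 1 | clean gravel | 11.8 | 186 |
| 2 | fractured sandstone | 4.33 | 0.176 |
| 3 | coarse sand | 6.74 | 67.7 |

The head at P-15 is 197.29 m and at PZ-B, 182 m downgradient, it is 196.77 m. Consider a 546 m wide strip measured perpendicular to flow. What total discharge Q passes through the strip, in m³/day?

Flow is parallel to layering, so each bed carries its own Darcy discharge and the transmissivities add.
Σ(K_i·b_i) = 186×11.8 + 0.176×4.33 + 67.7×6.74 = 2652 m²/day.
Hydraulic gradient i = (197.29 − 196.77) / 182 = 0.52 / 182 = 0.002857.
Q = Σ(K_i·b_i) · W · i = 2652 × 546 × 0.002857 = 4137 m³/day.

4140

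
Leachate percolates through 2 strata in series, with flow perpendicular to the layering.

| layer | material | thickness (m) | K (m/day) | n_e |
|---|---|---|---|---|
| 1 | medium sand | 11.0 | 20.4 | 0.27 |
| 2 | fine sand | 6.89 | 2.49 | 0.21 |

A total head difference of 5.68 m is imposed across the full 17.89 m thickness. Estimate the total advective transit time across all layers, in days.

2.57

With flow normal to the layers, continuity requires the same specific discharge q through every layer.
Σ(b_i/K_i) = 11.0/20.4 + 6.89/2.49 = 3.306 d.
q = Δh / Σ(b_i/K_i) = 5.68 / 3.306 = 1.718 m/day.
In each layer the seepage velocity is v_i = q/n_i, so the layer transit time is t_i = b_i·n_i / q:
  layer 1 (medium sand): t_1 = 11.0 × 0.27 / 1.718 = 1.729 d
  layer 2 (fine sand): t_2 = 6.89 × 0.21 / 1.718 = 0.8422 d
Total t = Σ t_i = 2.571 days.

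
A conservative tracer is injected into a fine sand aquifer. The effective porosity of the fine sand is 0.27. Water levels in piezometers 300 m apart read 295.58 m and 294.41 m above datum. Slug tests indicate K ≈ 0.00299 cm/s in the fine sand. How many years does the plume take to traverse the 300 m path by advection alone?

22.0

Convert K: 0.00299 cm/s × 864 = 2.583 m/day.
Hydraulic gradient i = (295.58 − 294.41) / 300 = 1.17 / 300 = 0.003900.
Darcy flux q = K · i = 2.583 × 0.003900 = 0.01008 m/day.
Seepage velocity v = q / n_e = 0.01008 / 0.27 = 0.03732 m/day.
Travel time t = L / v = 300 / 0.03732 = 8040 days = 22.01 years.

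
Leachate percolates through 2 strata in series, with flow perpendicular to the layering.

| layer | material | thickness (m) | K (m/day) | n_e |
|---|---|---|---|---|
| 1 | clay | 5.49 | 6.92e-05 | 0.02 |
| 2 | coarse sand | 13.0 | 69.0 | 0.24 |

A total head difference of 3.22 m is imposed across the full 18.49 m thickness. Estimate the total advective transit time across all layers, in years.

With flow normal to the layers, continuity requires the same specific discharge q through every layer.
Σ(b_i/K_i) = 5.49/6.92e-05 + 13.0/69.0 = 79335 d.
q = Δh / Σ(b_i/K_i) = 3.22 / 79335 = 4.059e-05 m/day.
In each layer the seepage velocity is v_i = q/n_i, so the layer transit time is t_i = b_i·n_i / q:
  layer 1 (clay): t_1 = 5.49 × 0.02 / 4.059e-05 = 2705 d
  layer 2 (coarse sand): t_2 = 13.0 × 0.24 / 4.059e-05 = 76872 d
Total t = Σ t_i = 79577 days = 217.9 years.

218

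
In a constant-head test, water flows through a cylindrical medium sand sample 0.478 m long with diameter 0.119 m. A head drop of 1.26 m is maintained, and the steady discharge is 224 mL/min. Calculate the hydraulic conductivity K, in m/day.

Cross-sectional area A = π·(d/2)² = π × (0.119/2)² = 0.01112 m².
Convert discharge: 224 mL/min = 3.733e-06 m³/s.
Darcy's law rearranged: K = Q·L / (A·Δh) = 3.733e-06 × 0.478 / (0.01112 × 1.26) = 0.0001273 m/s = 11.00 m/day.

11.0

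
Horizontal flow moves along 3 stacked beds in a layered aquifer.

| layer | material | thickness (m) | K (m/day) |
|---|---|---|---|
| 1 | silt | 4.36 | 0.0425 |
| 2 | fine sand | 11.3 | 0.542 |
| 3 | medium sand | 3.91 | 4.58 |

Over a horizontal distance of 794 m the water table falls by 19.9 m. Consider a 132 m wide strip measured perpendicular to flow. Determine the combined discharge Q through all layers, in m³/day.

Flow is parallel to layering, so each bed carries its own Darcy discharge and the transmissivities add.
Σ(K_i·b_i) = 0.0425×4.36 + 0.542×11.3 + 4.58×3.91 = 24.22 m²/day.
Hydraulic gradient i = Δh / L = 19.9 / 794 = 0.02506.
Q = Σ(K_i·b_i) · W · i = 24.22 × 132 × 0.02506 = 80.12 m³/day.

80.1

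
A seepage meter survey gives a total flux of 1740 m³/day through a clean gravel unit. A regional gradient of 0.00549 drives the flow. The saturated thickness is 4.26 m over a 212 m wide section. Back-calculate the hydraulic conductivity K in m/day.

351

Cross-sectional area A = 212 × 4.26 = 903.1 m².
Hydraulic gradient i = 0.00549.
From Q = K·A·i, K = Q / (A·i) = 1740 / (903.1 × 0.005490) = 350.9 m/day.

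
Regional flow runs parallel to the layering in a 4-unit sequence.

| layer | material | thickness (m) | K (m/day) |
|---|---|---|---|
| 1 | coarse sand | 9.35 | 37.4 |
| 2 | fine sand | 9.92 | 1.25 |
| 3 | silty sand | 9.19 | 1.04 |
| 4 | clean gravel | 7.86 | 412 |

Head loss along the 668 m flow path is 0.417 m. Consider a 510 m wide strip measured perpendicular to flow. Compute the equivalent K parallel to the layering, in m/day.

Flow is parallel to layering, so each bed carries its own Darcy discharge and the transmissivities add.
Σ(K_i·b_i) = 37.4×9.35 + 1.25×9.92 + 1.04×9.19 + 412×7.86 = 3610 m²/day.
Total thickness b = 36.32 m, so K_eq = Σ(K_i·b_i)/b = 99.39 m/day.

99.4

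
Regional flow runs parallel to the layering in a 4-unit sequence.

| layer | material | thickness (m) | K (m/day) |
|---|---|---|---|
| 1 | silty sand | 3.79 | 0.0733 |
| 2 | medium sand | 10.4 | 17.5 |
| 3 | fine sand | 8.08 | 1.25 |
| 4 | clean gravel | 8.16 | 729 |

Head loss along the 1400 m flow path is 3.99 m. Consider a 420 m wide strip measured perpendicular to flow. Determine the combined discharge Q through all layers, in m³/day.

7350

Flow is parallel to layering, so each bed carries its own Darcy discharge and the transmissivities add.
Σ(K_i·b_i) = 0.0733×3.79 + 17.5×10.4 + 1.25×8.08 + 729×8.16 = 6141 m²/day.
Hydraulic gradient i = Δh / L = 3.99 / 1400 = 0.002850.
Q = Σ(K_i·b_i) · W · i = 6141 × 420 × 0.002850 = 7351 m³/day.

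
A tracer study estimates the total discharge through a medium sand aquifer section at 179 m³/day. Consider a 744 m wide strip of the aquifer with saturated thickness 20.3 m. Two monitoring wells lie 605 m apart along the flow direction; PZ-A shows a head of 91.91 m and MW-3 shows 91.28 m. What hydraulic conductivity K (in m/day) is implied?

Cross-sectional area A = 744 × 20.3 = 15103 m².
Hydraulic gradient i = (91.91 − 91.28) / 605 = 0.63 / 605 = 0.001041.
From Q = K·A·i, K = Q / (A·i) = 179 / (15103 × 0.001041) = 11.38 m/day.

11.4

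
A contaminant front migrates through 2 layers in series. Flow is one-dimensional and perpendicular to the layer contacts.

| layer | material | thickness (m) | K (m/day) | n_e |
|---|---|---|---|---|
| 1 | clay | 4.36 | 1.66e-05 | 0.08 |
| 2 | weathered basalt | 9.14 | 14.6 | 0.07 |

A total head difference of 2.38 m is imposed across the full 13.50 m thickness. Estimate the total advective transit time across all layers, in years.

299

With flow normal to the layers, continuity requires the same specific discharge q through every layer.
Σ(b_i/K_i) = 4.36/1.66e-05 + 9.14/14.6 = 2.627e+05 d.
q = Δh / Σ(b_i/K_i) = 2.38 / 2.627e+05 = 9.061e-06 m/day.
In each layer the seepage velocity is v_i = q/n_i, so the layer transit time is t_i = b_i·n_i / q:
  layer 1 (clay): t_1 = 4.36 × 0.08 / 9.061e-06 = 38493 d
  layer 2 (weathered basalt): t_2 = 9.14 × 0.07 / 9.061e-06 = 70607 d
Total t = Σ t_i = 1.091e+05 days = 298.7 years.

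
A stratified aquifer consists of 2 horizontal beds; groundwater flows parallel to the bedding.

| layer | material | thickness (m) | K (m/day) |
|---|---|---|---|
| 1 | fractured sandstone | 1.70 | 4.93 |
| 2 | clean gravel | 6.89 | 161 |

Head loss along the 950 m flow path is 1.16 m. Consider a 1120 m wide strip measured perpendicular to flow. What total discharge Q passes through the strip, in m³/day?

1530

Flow is parallel to layering, so each bed carries its own Darcy discharge and the transmissivities add.
Σ(K_i·b_i) = 4.93×1.70 + 161×6.89 = 1118 m²/day.
Hydraulic gradient i = Δh / L = 1.16 / 950 = 0.001221.
Q = Σ(K_i·b_i) · W · i = 1118 × 1120 × 0.001221 = 1529 m³/day.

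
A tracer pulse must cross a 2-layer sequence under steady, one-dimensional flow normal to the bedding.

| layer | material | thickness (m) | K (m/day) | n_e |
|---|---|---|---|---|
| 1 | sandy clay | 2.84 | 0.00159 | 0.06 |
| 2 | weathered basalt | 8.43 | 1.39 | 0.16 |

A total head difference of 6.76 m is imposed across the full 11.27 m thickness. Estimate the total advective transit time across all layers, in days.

403

With flow normal to the layers, continuity requires the same specific discharge q through every layer.
Σ(b_i/K_i) = 2.84/0.00159 + 8.43/1.39 = 1792 d.
q = Δh / Σ(b_i/K_i) = 6.76 / 1792 = 0.003772 m/day.
In each layer the seepage velocity is v_i = q/n_i, so the layer transit time is t_i = b_i·n_i / q:
  layer 1 (sandy clay): t_1 = 2.84 × 0.06 / 0.003772 = 45.18 d
  layer 2 (weathered basalt): t_2 = 8.43 × 0.16 / 0.003772 = 357.6 d
Total t = Σ t_i = 402.8 days.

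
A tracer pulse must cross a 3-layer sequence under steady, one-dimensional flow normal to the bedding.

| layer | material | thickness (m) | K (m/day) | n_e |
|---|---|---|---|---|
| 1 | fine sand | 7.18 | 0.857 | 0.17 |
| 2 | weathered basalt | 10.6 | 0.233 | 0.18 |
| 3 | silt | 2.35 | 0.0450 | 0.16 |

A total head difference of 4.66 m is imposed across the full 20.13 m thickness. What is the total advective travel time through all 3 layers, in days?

With flow normal to the layers, continuity requires the same specific discharge q through every layer.
Σ(b_i/K_i) = 7.18/0.857 + 10.6/0.233 + 2.35/0.0450 = 106.1 d.
q = Δh / Σ(b_i/K_i) = 4.66 / 106.1 = 0.04392 m/day.
In each layer the seepage velocity is v_i = q/n_i, so the layer transit time is t_i = b_i·n_i / q:
  layer 1 (fine sand): t_1 = 7.18 × 0.17 / 0.04392 = 27.79 d
  layer 2 (weathered basalt): t_2 = 10.6 × 0.18 / 0.04392 = 43.44 d
  layer 3 (silt): t_3 = 2.35 × 0.16 / 0.04392 = 8.560 d
Total t = Σ t_i = 79.79 days.

79.8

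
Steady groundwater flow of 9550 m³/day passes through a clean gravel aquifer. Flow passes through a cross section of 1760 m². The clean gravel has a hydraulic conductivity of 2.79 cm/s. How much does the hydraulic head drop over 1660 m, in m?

Convert K: 2.79 cm/s × 864 = 2411 m/day.
From Q = K·A·i, i = Q / (K·A) = 9550 / (2411 × 1760) = 0.002251.
Head loss Δh = i · L = 0.002251 × 1660 = 3.737 m.

3.74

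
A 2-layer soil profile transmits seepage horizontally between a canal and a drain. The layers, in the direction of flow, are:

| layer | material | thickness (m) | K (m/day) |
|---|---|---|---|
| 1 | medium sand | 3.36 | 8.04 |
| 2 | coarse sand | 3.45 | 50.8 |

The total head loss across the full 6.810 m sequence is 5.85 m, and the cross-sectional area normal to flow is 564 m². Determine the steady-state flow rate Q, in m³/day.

6790

Flow is perpendicular to layering, so the layers act in series and the equivalent K is the thickness-weighted harmonic mean.
Total thickness L = 3.36 + 3.45 = 6.810 m.
Σ(b_i/K_i) = 3.36/8.04 + 3.45/50.8 = 0.4858 d.
K_eq = L / Σ(b_i/K_i) = 6.810 / 0.4858 = 14.02 m/day.
Q = K_eq · A · (Δh/L) = 14.02 × 564 × (5.85/6.810) = 6791 m³/day.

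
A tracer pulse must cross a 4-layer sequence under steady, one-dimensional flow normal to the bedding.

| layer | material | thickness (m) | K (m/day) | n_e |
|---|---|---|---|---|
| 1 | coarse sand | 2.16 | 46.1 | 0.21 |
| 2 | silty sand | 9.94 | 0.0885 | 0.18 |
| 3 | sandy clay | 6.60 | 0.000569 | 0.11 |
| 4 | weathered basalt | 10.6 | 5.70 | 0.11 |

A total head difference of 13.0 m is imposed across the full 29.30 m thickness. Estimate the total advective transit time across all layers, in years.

With flow normal to the layers, continuity requires the same specific discharge q through every layer.
Σ(b_i/K_i) = 2.16/46.1 + 9.94/0.0885 + 6.60/0.000569 + 10.6/5.70 = 11714 d.
q = Δh / Σ(b_i/K_i) = 13.0 / 11714 = 0.001110 m/day.
In each layer the seepage velocity is v_i = q/n_i, so the layer transit time is t_i = b_i·n_i / q:
  layer 1 (coarse sand): t_1 = 2.16 × 0.21 / 0.001110 = 408.7 d
  layer 2 (silty sand): t_2 = 9.94 × 0.18 / 0.001110 = 1612 d
  layer 3 (sandy clay): t_3 = 6.60 × 0.11 / 0.001110 = 654.2 d
  layer 4 (weathered basalt): t_4 = 10.6 × 0.11 / 0.001110 = 1051 d
Total t = Σ t_i = 3726 days = 10.20 years.

10.2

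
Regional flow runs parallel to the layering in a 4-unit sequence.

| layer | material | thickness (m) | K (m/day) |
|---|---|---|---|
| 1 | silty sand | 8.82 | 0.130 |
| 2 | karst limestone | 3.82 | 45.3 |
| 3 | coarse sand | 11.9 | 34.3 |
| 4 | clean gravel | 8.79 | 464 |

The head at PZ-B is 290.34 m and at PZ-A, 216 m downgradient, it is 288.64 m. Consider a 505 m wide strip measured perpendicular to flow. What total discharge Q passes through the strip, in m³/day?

18500

Flow is parallel to layering, so each bed carries its own Darcy discharge and the transmissivities add.
Σ(K_i·b_i) = 0.130×8.82 + 45.3×3.82 + 34.3×11.9 + 464×8.79 = 4661 m²/day.
Hydraulic gradient i = (290.34 − 288.64) / 216 = 1.7 / 216 = 0.007870.
Q = Σ(K_i·b_i) · W · i = 4661 × 505 × 0.007870 = 18525 m³/day.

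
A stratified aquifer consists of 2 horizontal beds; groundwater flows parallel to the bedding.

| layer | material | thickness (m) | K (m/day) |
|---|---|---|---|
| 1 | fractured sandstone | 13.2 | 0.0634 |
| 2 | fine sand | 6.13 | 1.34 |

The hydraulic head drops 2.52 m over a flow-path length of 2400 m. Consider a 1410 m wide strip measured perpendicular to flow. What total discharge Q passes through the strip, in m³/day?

13.4

Flow is parallel to layering, so each bed carries its own Darcy discharge and the transmissivities add.
Σ(K_i·b_i) = 0.0634×13.2 + 1.34×6.13 = 9.051 m²/day.
Hydraulic gradient i = Δh / L = 2.52 / 2400 = 0.001050.
Q = Σ(K_i·b_i) · W · i = 9.051 × 1410 × 0.001050 = 13.40 m³/day.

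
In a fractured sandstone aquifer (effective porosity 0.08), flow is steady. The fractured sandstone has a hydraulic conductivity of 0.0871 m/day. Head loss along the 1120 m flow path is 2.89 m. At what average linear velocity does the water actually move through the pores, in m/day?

Hydraulic gradient i = Δh / L = 2.89 / 1120 = 0.002580.
Darcy flux q = K · i = 0.08710 × 0.002580 = 0.0002247 m/day.
Seepage velocity v = q / n_e = 0.0002247 / 0.08 = 0.002809 m/day.

0.00281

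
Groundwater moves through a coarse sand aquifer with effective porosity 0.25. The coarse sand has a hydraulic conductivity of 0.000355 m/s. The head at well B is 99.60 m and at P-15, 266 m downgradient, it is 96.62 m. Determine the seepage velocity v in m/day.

Convert K: 0.000355 m/s × 86400 = 30.67 m/day.
Hydraulic gradient i = (99.60 − 96.62) / 266 = 2.98 / 266 = 0.01120.
Darcy flux q = K · i = 30.67 × 0.01120 = 0.3436 m/day.
Seepage velocity v = q / n_e = 0.3436 / 0.25 = 1.374 m/day.

1.37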